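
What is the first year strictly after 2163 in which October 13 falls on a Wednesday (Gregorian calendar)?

From one year to the next, a fixed date's weekday advances by 1, or by 2 when a Feb 29 lies between the two dates.
2163: October 13 is Thursday.
2164: Saturday (+2)
2165: Sunday (+1)
2166: Monday (+1)
2167: Tuesday (+1)
2168: Thursday (+2)
2169: Friday (+1)
2170: Saturday (+1)
2171: Sunday (+1)
2172: Tuesday (+2)
2173: Wednesday (+1)
October 13 falls on a Wednesday in 2173.

2173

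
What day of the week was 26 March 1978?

January 1, 1978 is a Sunday.
March 26 is day 85 of the year, i.e. 84 days after Jan 1.
84 mod 7 = 0, so advance 0 weekdays from Sunday: Sunday.

Sunday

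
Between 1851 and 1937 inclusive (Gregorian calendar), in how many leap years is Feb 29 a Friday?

3

Leap years in 1851–1937: 21 of them.
Feb 29 weekday advances by 5 (mod 7) from one leap year to the next four years later (or differs when a century non-leap intervenes).
Leap-day weekdays: 1852:Sun 1856:Fri✓ 1860:Wed 1864:Mon 1868:Sat 1872:Thu 1876:Tue 1880:Sun 1884:Fri✓ 1888:Wed 1892:Mon 1896:Sat 1904:Mon 1908:Sat 1912:Thu 1916:Tue 1920:Sun 1924:Fri✓ 1928:Wed 1932:Mon 1936:Sat
Friday: 1856, 1884, 1924 → 3.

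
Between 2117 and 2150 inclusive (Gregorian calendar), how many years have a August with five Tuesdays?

August has 31 days; it has five Tuesdays when Tuesday falls among the first (month-length − 28) days — i.e. when August 1 is one of Tuesday/Monday/Sunday.
August 1 by year: 2117:Sun✓ 2118:Mon✓ 2119:Tue✓ 2120:Thu 2121:Fri 2122:Sat 2123:Sun✓ 2124:Tue✓ 2125:Wed 2126:Thu 2127:Fri 2128:Sun✓ 2129:Mon✓ 2130:Tue✓ 2131:Wed …(4 more)… 2136:Wed 2137:Thu 2138:Fri 2139:Sat 2140:Mon✓ 2141:Tue✓ 2142:Wed 2143:Thu 2144:Sat 2145:Sun✓ 2146:Mon✓ 2147:Tue✓ 2148:Thu 2149:Fri 2150:Sat
Years with five Tuesdays: 2117, 2118, 2119, 2123, 2124, 2128, 2129, 2130, 2134, 2135, 2140, 2141, 2145, 2146, 2147 → 15.

15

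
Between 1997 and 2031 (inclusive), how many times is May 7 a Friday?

Track May 7's weekday year by year (advancing +1, or +2 across a Feb 29):
  1997: Wed  1998: Thu (+1)  1999: Fri (+1) ✓  2000: Sun (+2)  2001: Mon (+1)
  2002: Tue (+1)  2003: Wed (+1)  2004: Fri (+2) ✓  2005: Sat (+1)  2006: Sun (+1)
  2007: Mon (+1)  2008: Wed (+2)  2009: Thu (+1)  2010: Fri (+1) ✓  … (7 more years) …
  2018: Mon (+1)  2019: Tue (+1)  2020: Thu (+2)  2021: Fri (+1) ✓  2022: Sat (+1)
  2023: Sun (+1)  2024: Tue (+2)  2025: Wed (+1)  2026: Thu (+1)  2027: Fri (+1) ✓
  2028: Sun (+2)  2029: Mon (+1)  2030: Tue (+1)  2031: Wed (+1)
Friday years: 1999, 2004, 2010, 2021, 2027 — 5 in total.

5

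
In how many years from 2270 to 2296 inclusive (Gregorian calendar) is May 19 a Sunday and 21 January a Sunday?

1

Check each year's weekday for May 19 and 21 January:
  2270: Thu/Fri  2271: Fri/Sat  2272: Sun/Sun ✓  2273: Mon/Tue  2274: Tue/Wed  2275: Wed/Thu  2276: Fri/Fri  2277: Sat/Sun  2278: Sun/Mon  2279: Mon/Tue  2280: Wed/Wed  2281: Thu/Fri  2282: Fri/Sat  2283: Sat/Sun  2284: Mon/Mon  2285: Tue/Wed  2286: Wed/Thu  2287: Thu/Fri  2288: Sat/Sat  2289: Sun/Mon  2290: Mon/Tue  2291: Tue/Wed  2292: Thu/Thu  2293: Fri/Sat  2294: Sat/Sun  2295: Sun/Mon  2296: Tue/Tue
Both conditions hold in: 2272 — 1.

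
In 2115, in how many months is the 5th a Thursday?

2

Check the 5th of each month of 2115: Jan 5: Sat, Feb 5: Tue, Mar 5: Tue, Apr 5: Fri, May 5: Sun, Jun 5: Wed, Jul 5: Fri, Aug 5: Mon, Sep 5: Thu, Oct 5: Sat, Nov 5: Tue, Dec 5: Thu.
Thursday occurs in September, December — 2 months.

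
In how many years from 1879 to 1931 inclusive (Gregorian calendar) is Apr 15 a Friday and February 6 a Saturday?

Check each year's weekday for Apr 15 and February 6:
  1879: Tue/Thu  1880: Thu/Fri  1881: Fri/Sun  1882: Sat/Mon  1883: Sun/Tue  1884: Tue/Wed  1885: Wed/Fri  1886: Thu/Sat  1887: Fri/Sun  1888: Sun/Mon  1889: Mon/Wed  1890: Tue/Thu  1891: Wed/Fri  1892: Fri/Sat ✓  …(25 more)…  1918: Mon/Wed  1919: Tue/Thu  1920: Thu/Fri  1921: Fri/Sun  1922: Sat/Mon  1923: Sun/Tue  1924: Tue/Wed  1925: Wed/Fri  1926: Thu/Sat  1927: Fri/Sun  1928: Sun/Mon  1929: Mon/Wed  1930: Tue/Thu  1931: Wed/Fri
Both conditions hold in: 1892, 1904 — 2.

2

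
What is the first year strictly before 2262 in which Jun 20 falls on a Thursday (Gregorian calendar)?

From one year to the next, a fixed date's weekday advances by 1, or by 2 when a Feb 29 lies between the two dates.
2262: June 20 is Friday.
2261: Thursday (−1)
Jun 20 falls on a Thursday in 2261.

2261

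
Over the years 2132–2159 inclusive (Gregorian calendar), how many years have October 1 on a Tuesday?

Track October 1's weekday year by year (advancing +1, or +2 across a Feb 29):
  2132: Wed  2133: Thu (+1)  2134: Fri (+1)  2135: Sat (+1)  2136: Mon (+2)
  2137: Tue (+1) ✓  2138: Wed (+1)  2139: Thu (+1)  2140: Sat (+2)  2141: Sun (+1)
  2142: Mon (+1)  2143: Tue (+1) ✓  2144: Thu (+2)  2145: Fri (+1)  2146: Sat (+1)
  2147: Sun (+1)  2148: Tue (+2) ✓  2149: Wed (+1)  2150: Thu (+1)  2151: Fri (+1)
  2152: Sun (+2)  2153: Mon (+1)  2154: Tue (+1) ✓  2155: Wed (+1)  2156: Fri (+2)
  2157: Sat (+1)  2158: Sun (+1)  2159: Mon (+1)
Tuesday years: 2137, 2143, 2148, 2154 — 4 in total.

4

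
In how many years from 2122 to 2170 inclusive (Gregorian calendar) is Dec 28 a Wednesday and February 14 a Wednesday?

Check each year's weekday for Dec 28 and February 14:
  2122: Mon/Sat  2123: Tue/Sun  2124: Thu/Mon  2125: Fri/Wed  2126: Sat/Thu  2127: Sun/Fri  2128: Tue/Sat  2129: Wed/Mon  2130: Thu/Tue  2131: Fri/Wed  2132: Sun/Thu  2133: Mon/Sat  2134: Tue/Sun  2135: Wed/Mon  …(21 more)…  2157: Wed/Mon  2158: Thu/Tue  2159: Fri/Wed  2160: Sun/Thu  2161: Mon/Sat  2162: Tue/Sun  2163: Wed/Mon  2164: Fri/Tue  2165: Sat/Thu  2166: Sun/Fri  2167: Mon/Sat  2168: Wed/Sun  2169: Thu/Tue  2170: Fri/Wed
Both conditions hold in: no year — 0.

0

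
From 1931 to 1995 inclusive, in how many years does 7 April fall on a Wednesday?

Track 7 April's weekday year by year (advancing +1, or +2 across a Feb 29):
  1931: Tue  1932: Thu (+2)  1933: Fri (+1)  1934: Sat (+1)  1935: Sun (+1)
  1936: Tue (+2)  1937: Wed (+1) ✓  1938: Thu (+1)  1939: Fri (+1)  1940: Sun (+2)
  1941: Mon (+1)  1942: Tue (+1)  1943: Wed (+1) ✓  1944: Fri (+2)  … (37 more years) …
  1982: Wed (+1) ✓  1983: Thu (+1)  1984: Sat (+2)  1985: Sun (+1)  1986: Mon (+1)
  1987: Tue (+1)  1988: Thu (+2)  1989: Fri (+1)  1990: Sat (+1)  1991: Sun (+1)
  1992: Tue (+2)  1993: Wed (+1) ✓  1994: Thu (+1)  1995: Fri (+1)
Wednesday years: 1937, 1943, 1948, 1954, 1965, 1971, 1976, 1982, 1993 — 9 in total.

9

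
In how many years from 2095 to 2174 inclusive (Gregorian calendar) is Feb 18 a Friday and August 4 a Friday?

2

Check each year's weekday for Feb 18 and August 4:
  2095: Fri/Thu  2096: Sat/Sat  2097: Mon/Sun  2098: Tue/Mon  2099: Wed/Tue  2100: Thu/Wed  2101: Fri/Thu  2102: Sat/Fri  2103: Sun/Sat  2104: Mon/Mon  2105: Wed/Tue  2106: Thu/Wed  2107: Fri/Thu  2108: Sat/Sat  …(52 more)…  2161: Wed/Tue  2162: Thu/Wed  2163: Fri/Thu  2164: Sat/Sat  2165: Mon/Sun  2166: Tue/Mon  2167: Wed/Tue  2168: Thu/Thu  2169: Sat/Fri  2170: Sun/Sat  2171: Mon/Sun  2172: Tue/Tue  2173: Thu/Wed  2174: Fri/Thu
Both conditions hold in: 2124, 2152 — 2.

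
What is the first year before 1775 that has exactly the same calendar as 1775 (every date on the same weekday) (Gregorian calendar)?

Two years share a calendar iff Jan 1 falls on the same weekday and both are leap or both are common. 1775: Jan 1 is Sunday, common year.
1774: Jan 1 Saturday, common
1773: Jan 1 Friday, common
1772: Jan 1 Wednesday, leap
1771: Jan 1 Tuesday, common
1770: Jan 1 Monday, common
1769: Jan 1 Sunday, common
1769 matches on both conditions.

1769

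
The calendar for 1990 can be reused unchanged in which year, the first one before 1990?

Two years share a calendar iff Jan 1 falls on the same weekday and both are leap or both are common. 1990: Jan 1 is Monday, common year.
1989: Jan 1 Sunday, common
1988: Jan 1 Friday, leap
1987: Jan 1 Thursday, common
1986: Jan 1 Wednesday, common
1985: Jan 1 Tuesday, common
1984: Jan 1 Sunday, leap
1983: Jan 1 Saturday, common
1982: Jan 1 Friday, common
1981: Jan 1 Thursday, common
1980: Jan 1 Tuesday, leap
1979: Jan 1 Monday, common
1979 matches on both conditions.

1979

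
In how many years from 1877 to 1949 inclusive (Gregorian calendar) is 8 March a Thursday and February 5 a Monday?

Check each year's weekday for 8 March and February 5:
  1877: Thu/Mon ✓  1878: Fri/Tue  1879: Sat/Wed  1880: Mon/Thu  1881: Tue/Sat  1882: Wed/Sun  1883: Thu/Mon ✓  1884: Sat/Tue  1885: Sun/Thu  1886: Mon/Fri  1887: Tue/Sat  1888: Thu/Sun  1889: Fri/Tue  1890: Sat/Wed  …(45 more)…  1936: Sun/Wed  1937: Mon/Fri  1938: Tue/Sat  1939: Wed/Sun  1940: Fri/Mon  1941: Sat/Wed  1942: Sun/Thu  1943: Mon/Fri  1944: Wed/Sat  1945: Thu/Mon ✓  1946: Fri/Tue  1947: Sat/Wed  1948: Mon/Thu  1949: Tue/Sat
Both conditions hold in: 1877, 1883, 1894, 1900, 1906, 1917, 1923, 1934, 1945 — 9.

9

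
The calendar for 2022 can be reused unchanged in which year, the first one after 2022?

2033

Two years share a calendar iff Jan 1 falls on the same weekday and both are leap or both are common. 2022: Jan 1 is Saturday, common year.
2023: Jan 1 Sunday, common
2024: Jan 1 Monday, leap
2025: Jan 1 Wednesday, common
2026: Jan 1 Thursday, common
2027: Jan 1 Friday, common
2028: Jan 1 Saturday, leap
2029: Jan 1 Monday, common
2030: Jan 1 Tuesday, common
2031: Jan 1 Wednesday, common
2032: Jan 1 Thursday, leap
2033: Jan 1 Saturday, common
2033 matches on both conditions.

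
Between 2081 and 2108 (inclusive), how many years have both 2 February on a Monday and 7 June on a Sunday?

4

Check each year's weekday for 2 February and 7 June:
  2081: Sun/Sat  2082: Mon/Sun ✓  2083: Tue/Mon  2084: Wed/Wed  2085: Fri/Thu  2086: Sat/Fri  2087: Sun/Sat  2088: Mon/Mon  2089: Wed/Tue  2090: Thu/Wed  2091: Fri/Thu  2092: Sat/Sat  2093: Mon/Sun ✓  2094: Tue/Mon  2095: Wed/Tue  2096: Thu/Thu  2097: Sat/Fri  2098: Sun/Sat  2099: Mon/Sun ✓  2100: Tue/Mon  2101: Wed/Tue  2102: Thu/Wed  2103: Fri/Thu  2104: Sat/Sat  2105: Mon/Sun ✓  2106: Tue/Mon  2107: Wed/Tue  2108: Thu/Thu
Both conditions hold in: 2082, 2093, 2099, 2105 — 4.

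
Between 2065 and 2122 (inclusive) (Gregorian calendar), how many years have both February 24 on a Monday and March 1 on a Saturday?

6

Check each year's weekday for February 24 and March 1:
  2065: Tue/Sun  2066: Wed/Mon  2067: Thu/Tue  2068: Fri/Thu  2069: Sun/Fri  2070: Mon/Sat ✓  2071: Tue/Sun  2072: Wed/Tue  2073: Fri/Wed  2074: Sat/Thu  2075: Sun/Fri  2076: Mon/Sun  2077: Wed/Mon  2078: Thu/Tue  …(30 more)…  2109: Sun/Fri  2110: Mon/Sat ✓  2111: Tue/Sun  2112: Wed/Tue  2113: Fri/Wed  2114: Sat/Thu  2115: Sun/Fri  2116: Mon/Sun  2117: Wed/Mon  2118: Thu/Tue  2119: Fri/Wed  2120: Sat/Fri  2121: Mon/Sat ✓  2122: Tue/Sun
Both conditions hold in: 2070, 2081, 2087, 2098, 2110, 2121 — 6.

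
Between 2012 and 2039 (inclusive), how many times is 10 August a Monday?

4

Track 10 August's weekday year by year (advancing +1, or +2 across a Feb 29):
  2012: Fri  2013: Sat (+1)  2014: Sun (+1)  2015: Mon (+1) ✓  2016: Wed (+2)
  2017: Thu (+1)  2018: Fri (+1)  2019: Sat (+1)  2020: Mon (+2) ✓  2021: Tue (+1)
  2022: Wed (+1)  2023: Thu (+1)  2024: Sat (+2)  2025: Sun (+1)  2026: Mon (+1) ✓
  2027: Tue (+1)  2028: Thu (+2)  2029: Fri (+1)  2030: Sat (+1)  2031: Sun (+1)
  2032: Tue (+2)  2033: Wed (+1)  2034: Thu (+1)  2035: Fri (+1)  2036: Sun (+2)
  2037: Mon (+1) ✓  2038: Tue (+1)  2039: Wed (+1)
Monday years: 2015, 2020, 2026, 2037 — 4 in total.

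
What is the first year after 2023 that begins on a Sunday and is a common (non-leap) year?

Jan 1 advances by 2 weekdays after a leap year and by 1 after a common year.
2023: Jan 1 is Sunday.
2024: Monday (leap)
2025: Wednesday
2026: Thursday
2027: Friday
2028: Saturday (leap)
2029: Monday
2030: Tuesday
2031: Wednesday
2032: Thursday (leap)
2033: Saturday
2034: Sunday
2034 begins on a Sunday and is a common year.

2034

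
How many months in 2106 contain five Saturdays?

4

A month of length L has five Saturdays iff its first Saturday is on day ≤ L−28 (so day 1–3 in a 31-day month, 1–2 in a 30-day month, day 1 in a leap February).
Checking each month of 2106: Jan starts Fri (31d) ✓; Feb starts Mon (28d); Mar starts Mon (31d); Apr starts Thu (30d); May starts Sat (31d) ✓; Jun starts Tue (30d); Jul starts Thu (31d) ✓; Aug starts Sun (31d); Sep starts Wed (30d); Oct starts Fri (31d) ✓; Nov starts Mon (30d); Dec starts Wed (31d).
Five-Saturday months: January, May, July, October → 4.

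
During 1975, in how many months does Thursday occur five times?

4

A month of length L has five Thursdays iff its first Thursday is on day ≤ L−28 (so day 1–3 in a 31-day month, 1–2 in a 30-day month, day 1 in a leap February).
Checking each month of 1975: Jan starts Wed (31d) ✓; Feb starts Sat (28d); Mar starts Sat (31d); Apr starts Tue (30d); May starts Thu (31d) ✓; Jun starts Sun (30d); Jul starts Tue (31d) ✓; Aug starts Fri (31d); Sep starts Mon (30d); Oct starts Wed (31d) ✓; Nov starts Sat (30d); Dec starts Mon (31d).
Five-Thursday months: January, May, July, October → 4.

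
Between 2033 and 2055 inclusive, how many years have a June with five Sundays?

June has 30 days; it has five Sundays when Sunday falls among the first (month-length − 28) days — i.e. when June 1 is one of Sunday/Saturday.
June 1 by year: 2033:Wed 2034:Thu 2035:Fri 2036:Sun✓ 2037:Mon 2038:Tue 2039:Wed 2040:Fri 2041:Sat✓ 2042:Sun✓ 2043:Mon 2044:Wed 2045:Thu 2046:Fri 2047:Sat✓ 2048:Mon 2049:Tue 2050:Wed 2051:Thu 2052:Sat✓ 2053:Sun✓ 2054:Mon 2055:Tue
Years with five Sundays: 2036, 2041, 2042, 2047, 2052, 2053 → 6.

6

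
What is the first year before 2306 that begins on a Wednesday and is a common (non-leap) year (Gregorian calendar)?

Jan 1 advances by 2 weekdays after a leap year and by 1 after a common year.
2306: Jan 1 is Monday.
2305: Sunday
2304: Friday (leap)
2303: Thursday
2302: Wednesday
2302 begins on a Wednesday and is a common year.

2302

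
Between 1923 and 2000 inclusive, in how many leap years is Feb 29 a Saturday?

3

Leap years in 1923–2000: 20 of them.
Feb 29 weekday advances by 5 (mod 7) from one leap year to the next four years later (or differs when a century non-leap intervenes).
Leap-day weekdays: 1924:Fri 1928:Wed 1932:Mon 1936:Sat✓ 1940:Thu 1944:Tue 1948:Sun 1952:Fri 1956:Wed 1960:Mon 1964:Sat✓ 1968:Thu 1972:Tue 1976:Sun 1980:Fri 1984:Wed 1988:Mon 1992:Sat✓ 1996:Thu 2000:Tue
Saturday: 1936, 1964, 1992 → 3.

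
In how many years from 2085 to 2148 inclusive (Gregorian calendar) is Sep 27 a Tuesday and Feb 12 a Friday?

2

Check each year's weekday for Sep 27 and Feb 12:
  2085: Thu/Mon  2086: Fri/Tue  2087: Sat/Wed  2088: Mon/Thu  2089: Tue/Sat  2090: Wed/Sun  2091: Thu/Mon  2092: Sat/Tue  2093: Sun/Thu  2094: Mon/Fri  2095: Tue/Sat  2096: Thu/Sun  2097: Fri/Tue  2098: Sat/Wed  …(36 more)…  2135: Tue/Sat  2136: Thu/Sun  2137: Fri/Tue  2138: Sat/Wed  2139: Sun/Thu  2140: Tue/Fri ✓  2141: Wed/Sun  2142: Thu/Mon  2143: Fri/Tue  2144: Sun/Wed  2145: Mon/Fri  2146: Tue/Sat  2147: Wed/Sun  2148: Fri/Mon
Both conditions hold in: 2112, 2140 — 2.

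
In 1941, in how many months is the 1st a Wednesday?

2

Check the 1st of each month of 1941: Jan 1: Wed, Feb 1: Sat, Mar 1: Sat, Apr 1: Tue, May 1: Thu, Jun 1: Sun, Jul 1: Tue, Aug 1: Fri, Sep 1: Mon, Oct 1: Wed, Nov 1: Sat, Dec 1: Mon.
Wednesday occurs in January, October — 2 months.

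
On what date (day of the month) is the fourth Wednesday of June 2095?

June 1, 2095 is a Wednesday, so the first Wednesday is the 1st.
The fourth Wednesday is 1 + 21 = 22.

22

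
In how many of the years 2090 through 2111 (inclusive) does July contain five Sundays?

July has 31 days; it has five Sundays when Sunday falls among the first (month-length − 28) days — i.e. when July 1 is one of Sunday/Saturday/Friday.
July 1 by year: 2090:Sat✓ 2091:Sun✓ 2092:Tue 2093:Wed 2094:Thu 2095:Fri✓ 2096:Sun✓ 2097:Mon 2098:Tue 2099:Wed 2100:Thu 2101:Fri✓ 2102:Sat✓ 2103:Sun✓ 2104:Tue 2105:Wed 2106:Thu 2107:Fri✓ 2108:Sun✓ 2109:Mon 2110:Tue 2111:Wed
Years with five Sundays: 2090, 2091, 2095, 2096, 2101, 2102, 2103, 2107, 2108 → 9.

9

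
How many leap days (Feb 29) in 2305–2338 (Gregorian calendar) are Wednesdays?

1

Leap years in 2305–2338: 8 of them.
Feb 29 weekday advances by 5 (mod 7) from one leap year to the next four years later (or differs when a century non-leap intervenes).
Leap-day weekdays: 2308:Sat 2312:Thu 2316:Tue 2320:Sun 2324:Fri 2328:Wed✓ 2332:Mon 2336:Sat
Wednesday: 2328 → 1.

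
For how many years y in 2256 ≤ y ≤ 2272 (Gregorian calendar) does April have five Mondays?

5

April has 30 days; it has five Mondays when Monday falls among the first (month-length − 28) days — i.e. when April 1 is one of Monday/Sunday.
April 1 by year: 2256:Tue 2257:Wed 2258:Thu 2259:Fri 2260:Sun✓ 2261:Mon✓ 2262:Tue 2263:Wed 2264:Fri 2265:Sat 2266:Sun✓ 2267:Mon✓ 2268:Wed 2269:Thu 2270:Fri 2271:Sat 2272:Mon✓
Years with five Mondays: 2260, 2261, 2266, 2267, 2272 → 5.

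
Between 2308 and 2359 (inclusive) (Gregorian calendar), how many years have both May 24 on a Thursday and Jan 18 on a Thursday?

Check each year's weekday for May 24 and Jan 18:
  2308: Sun/Sat  2309: Mon/Mon  2310: Tue/Tue  2311: Wed/Wed  2312: Fri/Thu  2313: Sat/Sat  2314: Sun/Sun  2315: Mon/Mon  2316: Wed/Tue  2317: Thu/Thu ✓  2318: Fri/Fri  2319: Sat/Sat  2320: Mon/Sun  2321: Tue/Tue  …(24 more)…  2346: Fri/Fri  2347: Sat/Sat  2348: Mon/Sun  2349: Tue/Tue  2350: Wed/Wed  2351: Thu/Thu ✓  2352: Sat/Fri  2353: Sun/Sun  2354: Mon/Mon  2355: Tue/Tue  2356: Thu/Wed  2357: Fri/Fri  2358: Sat/Sat  2359: Sun/Sun
Both conditions hold in: 2317, 2323, 2334, 2345, 2351 — 5.

5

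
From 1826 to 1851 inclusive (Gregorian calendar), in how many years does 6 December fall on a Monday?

Track 6 December's weekday year by year (advancing +1, or +2 across a Feb 29):
  1826: Wed  1827: Thu (+1)  1828: Sat (+2)  1829: Sun (+1)  1830: Mon (+1) ✓
  1831: Tue (+1)  1832: Thu (+2)  1833: Fri (+1)  1834: Sat (+1)  1835: Sun (+1)
  1836: Tue (+2)  1837: Wed (+1)  1838: Thu (+1)  1839: Fri (+1)  1840: Sun (+2)
  1841: Mon (+1) ✓  1842: Tue (+1)  1843: Wed (+1)  1844: Fri (+2)  1845: Sat (+1)
  1846: Sun (+1)  1847: Mon (+1) ✓  1848: Wed (+2)  1849: Thu (+1)  1850: Fri (+1)
  1851: Sat (+1)
Monday years: 1830, 1841, 1847 — 3 in total.

3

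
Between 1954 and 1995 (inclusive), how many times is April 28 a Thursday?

Track April 28's weekday year by year (advancing +1, or +2 across a Feb 29):
  1954: Wed  1955: Thu (+1) ✓  1956: Sat (+2)  1957: Sun (+1)  1958: Mon (+1)
  1959: Tue (+1)  1960: Thu (+2) ✓  1961: Fri (+1)  1962: Sat (+1)  1963: Sun (+1)
  1964: Tue (+2)  1965: Wed (+1)  1966: Thu (+1) ✓  1967: Fri (+1)  … (14 more years) …
  1982: Wed (+1)  1983: Thu (+1) ✓  1984: Sat (+2)  1985: Sun (+1)  1986: Mon (+1)
  1987: Tue (+1)  1988: Thu (+2) ✓  1989: Fri (+1)  1990: Sat (+1)  1991: Sun (+1)
  1992: Tue (+2)  1993: Wed (+1)  1994: Thu (+1) ✓  1995: Fri (+1)
Thursday years: 1955, 1960, 1966, 1977, 1983, 1988, 1994 — 7 in total.

7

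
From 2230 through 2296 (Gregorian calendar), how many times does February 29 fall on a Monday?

Leap years in 2230–2296: 17 of them.
Feb 29 weekday advances by 5 (mod 7) from one leap year to the next four years later (or differs when a century non-leap intervenes).
Leap-day weekdays: 2232:Wed 2236:Mon✓ 2240:Sat 2244:Thu 2248:Tue 2252:Sun 2256:Fri 2260:Wed 2264:Mon✓ 2268:Sat 2272:Thu 2276:Tue 2280:Sun 2284:Fri 2288:Wed 2292:Mon✓ 2296:Sat
Monday: 2236, 2264, 2292 → 3.

3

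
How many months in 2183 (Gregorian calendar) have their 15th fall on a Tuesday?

2

Check the 15th of each month of 2183: Jan 15: Wed, Feb 15: Sat, Mar 15: Sat, Apr 15: Tue, May 15: Thu, Jun 15: Sun, Jul 15: Tue, Aug 15: Fri, Sep 15: Mon, Oct 15: Wed, Nov 15: Sat, Dec 15: Mon.
Tuesday occurs in April, July — 2 months.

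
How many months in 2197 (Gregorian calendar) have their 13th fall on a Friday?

2

Check the 13th of each month of 2197: Jan 13: Fri, Feb 13: Mon, Mar 13: Mon, Apr 13: Thu, May 13: Sat, Jun 13: Tue, Jul 13: Thu, Aug 13: Sun, Sep 13: Wed, Oct 13: Fri, Nov 13: Mon, Dec 13: Wed.
Friday occurs in January, October — 2 months.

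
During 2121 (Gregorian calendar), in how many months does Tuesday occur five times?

A month of length L has five Tuesdays iff its first Tuesday is on day ≤ L−28 (so day 1–3 in a 31-day month, 1–2 in a 30-day month, day 1 in a leap February).
Checking each month of 2121: Jan starts Wed (31d); Feb starts Sat (28d); Mar starts Sat (31d); Apr starts Tue (30d) ✓; May starts Thu (31d); Jun starts Sun (30d); Jul starts Tue (31d) ✓; Aug starts Fri (31d); Sep starts Mon (30d) ✓; Oct starts Wed (31d); Nov starts Sat (30d); Dec starts Mon (31d) ✓.
Five-Tuesday months: April, July, September, December → 4.

4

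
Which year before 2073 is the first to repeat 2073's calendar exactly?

2062

Two years share a calendar iff Jan 1 falls on the same weekday and both are leap or both are common. 2073: Jan 1 is Sunday, common year.
2072: Jan 1 Friday, leap
2071: Jan 1 Thursday, common
2070: Jan 1 Wednesday, common
2069: Jan 1 Tuesday, common
2068: Jan 1 Sunday, leap
2067: Jan 1 Saturday, common
2066: Jan 1 Friday, common
2065: Jan 1 Thursday, common
2064: Jan 1 Tuesday, leap
2063: Jan 1 Monday, common
2062: Jan 1 Sunday, common
2062 matches on both conditions.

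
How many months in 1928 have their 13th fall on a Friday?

3

Check the 13th of each month of 1928: Jan 13: Fri, Feb 13: Mon, Mar 13: Tue, Apr 13: Fri, May 13: Sun, Jun 13: Wed, Jul 13: Fri, Aug 13: Mon, Sep 13: Thu, Oct 13: Sat, Nov 13: Tue, Dec 13: Thu.
Friday occurs in January, April, July — 3 months.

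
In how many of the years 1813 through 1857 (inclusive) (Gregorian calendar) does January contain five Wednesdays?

January has 31 days; it has five Wednesdays when Wednesday falls among the first (month-length − 28) days — i.e. when January 1 is one of Wednesday/Tuesday/Monday.
January 1 by year: 1813:Fri 1814:Sat 1815:Sun 1816:Mon✓ 1817:Wed✓ 1818:Thu 1819:Fri 1820:Sat 1821:Mon✓ 1822:Tue✓ 1823:Wed✓ 1824:Thu 1825:Sat 1826:Sun 1827:Mon✓ …(15 more)… 1843:Sun 1844:Mon✓ 1845:Wed✓ 1846:Thu 1847:Fri 1848:Sat 1849:Mon✓ 1850:Tue✓ 1851:Wed✓ 1852:Thu 1853:Sat 1854:Sun 1855:Mon✓ 1856:Tue✓ 1857:Thu
Years with five Wednesdays: 1816, 1817, 1821, 1822, 1823, 1827, 1828, 1833, 1834, 1838, 1839, 1840, 1844, 1845, 1849, 1850, 1851, 1855, 1856 → 19.

19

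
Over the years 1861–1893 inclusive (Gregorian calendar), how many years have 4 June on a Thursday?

5

Track 4 June's weekday year by year (advancing +1, or +2 across a Feb 29):
  1861: Tue  1862: Wed (+1)  1863: Thu (+1) ✓  1864: Sat (+2)  1865: Sun (+1)
  1866: Mon (+1)  1867: Tue (+1)  1868: Thu (+2) ✓  1869: Fri (+1)  1870: Sat (+1)
  1871: Sun (+1)  1872: Tue (+2)  1873: Wed (+1)  1874: Thu (+1) ✓  … (5 more years) …
  1880: Fri (+2)  1881: Sat (+1)  1882: Sun (+1)  1883: Mon (+1)  1884: Wed (+2)
  1885: Thu (+1) ✓  1886: Fri (+1)  1887: Sat (+1)  1888: Mon (+2)  1889: Tue (+1)
  1890: Wed (+1)  1891: Thu (+1) ✓  1892: Sat (+2)  1893: Sun (+1)
Thursday years: 1863, 1868, 1874, 1885, 1891 — 5 in total.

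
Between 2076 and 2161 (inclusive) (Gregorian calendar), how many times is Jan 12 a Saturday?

Track Jan 12's weekday year by year (advancing +1, or +2 across a Feb 29):
  2076: Sun  2077: Tue (+2)  2078: Wed (+1)  2079: Thu (+1)  2080: Fri (+1)
  2081: Sun (+2)  2082: Mon (+1)  2083: Tue (+1)  2084: Wed (+1)  2085: Fri (+2)
  2086: Sat (+1) ✓  2087: Sun (+1)  2088: Mon (+1)  2089: Wed (+2)  … (58 more years) …
  2148: Fri (+1)  2149: Sun (+2)  2150: Mon (+1)  2151: Tue (+1)  2152: Wed (+1)
  2153: Fri (+2)  2154: Sat (+1) ✓  2155: Sun (+1)  2156: Mon (+1)  2157: Wed (+2)
  2158: Thu (+1)  2159: Fri (+1)  2160: Sat (+1) ✓  2161: Mon (+2)
Saturday years: 2086, 2092, 2097, 2104, 2109, 2115, 2126, 2132, 2137, 2143, 2154, 2160 — 12 in total.

12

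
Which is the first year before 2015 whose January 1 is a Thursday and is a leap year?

Jan 1 advances by 2 weekdays after a leap year and by 1 after a common year.
2015: Jan 1 is Thursday.
2014: Wednesday
2013: Tuesday
2012: Sunday (leap)
2011: Saturday
2010: Friday
2009: Thursday
2008: Tuesday (leap)
2007: Monday
2006: Sunday
2005: Saturday
2004: Thursday (leap)
2004 begins on a Thursday and is a leap year.

2004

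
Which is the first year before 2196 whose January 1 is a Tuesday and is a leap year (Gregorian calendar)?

2188

Jan 1 advances by 2 weekdays after a leap year and by 1 after a common year.
2196: Jan 1 is Friday (leap).
2195: Thursday
2194: Wednesday
2193: Tuesday
2192: Sunday (leap)
2191: Saturday
2190: Friday
2189: Thursday
2188: Tuesday (leap)
2188 begins on a Tuesday and is a leap year.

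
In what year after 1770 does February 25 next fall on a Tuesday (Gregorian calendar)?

From one year to the next, a fixed date's weekday advances by 1, or by 2 when a Feb 29 lies between the two dates.
1770: February 25 is Sunday.
1771: Monday (+1)
1772: Tuesday (+1)
February 25 falls on a Tuesday in 1772.

1772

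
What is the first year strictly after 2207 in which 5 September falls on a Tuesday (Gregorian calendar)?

2209

From one year to the next, a fixed date's weekday advances by 1, or by 2 when a Feb 29 lies between the two dates.
2207: September 5 is Saturday.
2208: Monday (+2)
2209: Tuesday (+1)
5 September falls on a Tuesday in 2209.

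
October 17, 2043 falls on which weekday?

Saturday

January 1, 2043 is a Thursday.
October 17 is day 290 of the year, i.e. 289 days after Jan 1.
289 mod 7 = 2, so advance 2 weekdays from Thursday: Saturday.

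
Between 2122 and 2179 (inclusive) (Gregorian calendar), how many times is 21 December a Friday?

Track 21 December's weekday year by year (advancing +1, or +2 across a Feb 29):
  2122: Mon  2123: Tue (+1)  2124: Thu (+2)  2125: Fri (+1) ✓  2126: Sat (+1)
  2127: Sun (+1)  2128: Tue (+2)  2129: Wed (+1)  2130: Thu (+1)  2131: Fri (+1) ✓
  2132: Sun (+2)  2133: Mon (+1)  2134: Tue (+1)  2135: Wed (+1)  … (30 more years) …
  2166: Sun (+1)  2167: Mon (+1)  2168: Wed (+2)  2169: Thu (+1)  2170: Fri (+1) ✓
  2171: Sat (+1)  2172: Mon (+2)  2173: Tue (+1)  2174: Wed (+1)  2175: Thu (+1)
  2176: Sat (+2)  2177: Sun (+1)  2178: Mon (+1)  2179: Tue (+1)
Friday years: 2125, 2131, 2136, 2142, 2153, 2159, 2164, 2170 — 8 in total.

8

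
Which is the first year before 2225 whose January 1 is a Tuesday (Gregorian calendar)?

2222

Jan 1 advances by 2 weekdays after a leap year and by 1 after a common year.
2225: Jan 1 is Saturday.
2224: Thursday (leap)
2223: Wednesday
2222: Tuesday
2222 begins on a Tuesday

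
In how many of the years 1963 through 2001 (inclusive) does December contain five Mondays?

December has 31 days; it has five Mondays when Monday falls among the first (month-length − 28) days — i.e. when December 1 is one of Monday/Sunday/Saturday.
December 1 by year: 1963:Sun✓ 1964:Tue 1965:Wed 1966:Thu 1967:Fri 1968:Sun✓ 1969:Mon✓ 1970:Tue 1971:Wed 1972:Fri 1973:Sat✓ 1974:Sun✓ 1975:Mon✓ 1976:Wed 1977:Thu …(9 more)… 1987:Tue 1988:Thu 1989:Fri 1990:Sat✓ 1991:Sun✓ 1992:Tue 1993:Wed 1994:Thu 1995:Fri 1996:Sun✓ 1997:Mon✓ 1998:Tue 1999:Wed 2000:Fri 2001:Sat✓
Years with five Mondays: 1963, 1968, 1969, 1973, 1974, 1975, 1979, 1980, 1984, 1985, 1986, 1990, 1991, 1996, 1997, 2001 → 16.

16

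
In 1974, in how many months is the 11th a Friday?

2

Check the 11th of each month of 1974: Jan 11: Fri, Feb 11: Mon, Mar 11: Mon, Apr 11: Thu, May 11: Sat, Jun 11: Tue, Jul 11: Thu, Aug 11: Sun, Sep 11: Wed, Oct 11: Fri, Nov 11: Mon, Dec 11: Wed.
Friday occurs in January, October — 2 months.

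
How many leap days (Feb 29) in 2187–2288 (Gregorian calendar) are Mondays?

Leap years in 2187–2288: 25 of them.
Feb 29 weekday advances by 5 (mod 7) from one leap year to the next four years later (or differs when a century non-leap intervenes).
Leap-day weekdays: 2188:Fri 2192:Wed 2196:Mon✓ 2204:Wed 2208:Mon✓ 2212:Sat 2216:Thu 2220:Tue 2224:Sun 2228:Fri 2232:Wed 2236:Mon✓ 2240:Sat 2244:Thu 2248:Tue 2252:Sun 2256:Fri 2260:Wed 2264:Mon✓ 2268:Sat 2272:Thu 2276:Tue 2280:Sun 2284:Fri 2288:Wed
Monday: 2196, 2208, 2236, 2264 → 4.

4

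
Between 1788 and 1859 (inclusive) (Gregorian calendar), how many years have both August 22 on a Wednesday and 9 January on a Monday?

3

Check each year's weekday for August 22 and 9 January:
  1788: Fri/Wed  1789: Sat/Fri  1790: Sun/Sat  1791: Mon/Sun  1792: Wed/Mon ✓  1793: Thu/Wed  1794: Fri/Thu  1795: Sat/Fri  1796: Mon/Sat  1797: Tue/Mon  1798: Wed/Tue  1799: Thu/Wed  1800: Fri/Thu  1801: Sat/Fri  …(44 more)…  1846: Sat/Fri  1847: Sun/Sat  1848: Tue/Sun  1849: Wed/Tue  1850: Thu/Wed  1851: Fri/Thu  1852: Sun/Fri  1853: Mon/Sun  1854: Tue/Mon  1855: Wed/Tue  1856: Fri/Wed  1857: Sat/Fri  1858: Sun/Sat  1859: Mon/Sun
Both conditions hold in: 1792, 1804, 1832 — 3.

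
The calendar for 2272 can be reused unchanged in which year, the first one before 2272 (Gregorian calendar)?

Two years share a calendar iff Jan 1 falls on the same weekday and both are leap or both are common. 2272: Jan 1 is Monday, leap year.
2271: Jan 1 Sunday, common
2270: Jan 1 Saturday, common
2269: Jan 1 Friday, common
2268: Jan 1 Wednesday, leap
2267: Jan 1 Tuesday, common
2266: Jan 1 Monday, common
2265: Jan 1 Sunday, common
2264: Jan 1 Friday, leap
2263: Jan 1 Thursday, common
2262: Jan 1 Wednesday, common
2261: Jan 1 Tuesday, common
2260: Jan 1 Sunday, leap
2259: Jan 1 Saturday, common
2258: Jan 1 Friday, common
2257: Jan 1 Thursday, common
2256: Jan 1 Tuesday, leap
2255: Jan 1 Monday, common
2254: Jan 1 Sunday, common
2253: Jan 1 Saturday, common
2252: Jan 1 Thursday, leap
2251: Jan 1 Wednesday, common
2250: Jan 1 Tuesday, common
2249: Jan 1 Monday, common
2248: Jan 1 Saturday, leap
2247: Jan 1 Friday, common
2246: Jan 1 Thursday, common
2245: Jan 1 Wednesday, common
2244: Jan 1 Monday, leap
2244 matches on both conditions.

2244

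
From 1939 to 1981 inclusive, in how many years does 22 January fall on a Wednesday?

6

Track 22 January's weekday year by year (advancing +1, or +2 across a Feb 29):
  1939: Sun  1940: Mon (+1)  1941: Wed (+2) ✓  1942: Thu (+1)  1943: Fri (+1)
  1944: Sat (+1)  1945: Mon (+2)  1946: Tue (+1)  1947: Wed (+1) ✓  1948: Thu (+1)
  1949: Sat (+2)  1950: Sun (+1)  1951: Mon (+1)  1952: Tue (+1)  … (15 more years) …
  1968: Mon (+1)  1969: Wed (+2) ✓  1970: Thu (+1)  1971: Fri (+1)  1972: Sat (+1)
  1973: Mon (+2)  1974: Tue (+1)  1975: Wed (+1) ✓  1976: Thu (+1)  1977: Sat (+2)
  1978: Sun (+1)  1979: Mon (+1)  1980: Tue (+1)  1981: Thu (+2)
Wednesday years: 1941, 1947, 1958, 1964, 1969, 1975 — 6 in total.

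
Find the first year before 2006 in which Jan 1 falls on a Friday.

1999

Jan 1 advances by 2 weekdays after a leap year and by 1 after a common year.
2006: Jan 1 is Sunday.
2005: Saturday
2004: Thursday (leap)
2003: Wednesday
2002: Tuesday
2001: Monday
2000: Saturday (leap)
1999: Friday
1999 begins on a Friday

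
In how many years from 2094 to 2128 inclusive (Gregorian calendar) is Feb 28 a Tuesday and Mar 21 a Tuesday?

3

Check each year's weekday for Feb 28 and Mar 21:
  2094: Sun/Sun  2095: Mon/Mon  2096: Tue/Wed  2097: Thu/Thu  2098: Fri/Fri  2099: Sat/Sat  2100: Sun/Sun  2101: Mon/Mon  2102: Tue/Tue ✓  2103: Wed/Wed  2104: Thu/Fri  2105: Sat/Sat  2106: Sun/Sun  2107: Mon/Mon  …(7 more)…  2115: Thu/Thu  2116: Fri/Sat  2117: Sun/Sun  2118: Mon/Mon  2119: Tue/Tue ✓  2120: Wed/Thu  2121: Fri/Fri  2122: Sat/Sat  2123: Sun/Sun  2124: Mon/Tue  2125: Wed/Wed  2126: Thu/Thu  2127: Fri/Fri  2128: Sat/Sun
Both conditions hold in: 2102, 2113, 2119 — 3.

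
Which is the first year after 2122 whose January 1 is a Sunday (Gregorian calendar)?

Jan 1 advances by 2 weekdays after a leap year and by 1 after a common year.
2122: Jan 1 is Thursday.
2123: Friday
2124: Saturday (leap)
2125: Monday
2126: Tuesday
2127: Wednesday
2128: Thursday (leap)
2129: Saturday
2130: Sunday
2130 begins on a Sunday

2130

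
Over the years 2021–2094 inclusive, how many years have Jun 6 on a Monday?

Track Jun 6's weekday year by year (advancing +1, or +2 across a Feb 29):
  2021: Sun  2022: Mon (+1) ✓  2023: Tue (+1)  2024: Thu (+2)  2025: Fri (+1)
  2026: Sat (+1)  2027: Sun (+1)  2028: Tue (+2)  2029: Wed (+1)  2030: Thu (+1)
  2031: Fri (+1)  2032: Sun (+2)  2033: Mon (+1) ✓  2034: Tue (+1)  … (46 more years) …
  2081: Fri (+1)  2082: Sat (+1)  2083: Sun (+1)  2084: Tue (+2)  2085: Wed (+1)
  2086: Thu (+1)  2087: Fri (+1)  2088: Sun (+2)  2089: Mon (+1) ✓  2090: Tue (+1)
  2091: Wed (+1)  2092: Fri (+2)  2093: Sat (+1)  2094: Sun (+1)
Monday years: 2022, 2033, 2039, 2044, 2050, 2061, 2067, 2072, 2078, 2089 — 10 in total.

10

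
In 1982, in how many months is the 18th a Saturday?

2

Check the 18th of each month of 1982: Jan 18: Mon, Feb 18: Thu, Mar 18: Thu, Apr 18: Sun, May 18: Tue, Jun 18: Fri, Jul 18: Sun, Aug 18: Wed, Sep 18: Sat, Oct 18: Mon, Nov 18: Thu, Dec 18: Sat.
Saturday occurs in September, December — 2 months.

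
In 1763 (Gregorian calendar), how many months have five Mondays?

A month of length L has five Mondays iff its first Monday is on day ≤ L−28 (so day 1–3 in a 31-day month, 1–2 in a 30-day month, day 1 in a leap February).
Checking each month of 1763: Jan starts Sat (31d) ✓; Feb starts Tue (28d); Mar starts Tue (31d); Apr starts Fri (30d); May starts Sun (31d) ✓; Jun starts Wed (30d); Jul starts Fri (31d); Aug starts Mon (31d) ✓; Sep starts Thu (30d); Oct starts Sat (31d) ✓; Nov starts Tue (30d); Dec starts Thu (31d).
Five-Monday months: January, May, August, October → 4.

4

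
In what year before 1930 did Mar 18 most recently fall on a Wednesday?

From one year to the next, a fixed date's weekday advances by 1, or by 2 when a Feb 29 lies between the two dates.
1930: March 18 is Tuesday.
1929: Monday (−1)
1928: Sunday (−1)
1927: Friday (−2)
1926: Thursday (−1)
1925: Wednesday (−1)
Mar 18 falls on a Wednesday in 1925.

1925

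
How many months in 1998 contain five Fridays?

A month of length L has five Fridays iff its first Friday is on day ≤ L−28 (so day 1–3 in a 31-day month, 1–2 in a 30-day month, day 1 in a leap February).
Checking each month of 1998: Jan starts Thu (31d) ✓; Feb starts Sun (28d); Mar starts Sun (31d); Apr starts Wed (30d); May starts Fri (31d) ✓; Jun starts Mon (30d); Jul starts Wed (31d) ✓; Aug starts Sat (31d); Sep starts Tue (30d); Oct starts Thu (31d) ✓; Nov starts Sun (30d); Dec starts Tue (31d).
Five-Friday months: January, May, July, October → 4.

4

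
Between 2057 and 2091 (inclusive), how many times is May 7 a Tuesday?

5

Track May 7's weekday year by year (advancing +1, or +2 across a Feb 29):
  2057: Mon  2058: Tue (+1) ✓  2059: Wed (+1)  2060: Fri (+2)  2061: Sat (+1)
  2062: Sun (+1)  2063: Mon (+1)  2064: Wed (+2)  2065: Thu (+1)  2066: Fri (+1)
  2067: Sat (+1)  2068: Mon (+2)  2069: Tue (+1) ✓  2070: Wed (+1)  … (7 more years) …
  2078: Sat (+1)  2079: Sun (+1)  2080: Tue (+2) ✓  2081: Wed (+1)  2082: Thu (+1)
  2083: Fri (+1)  2084: Sun (+2)  2085: Mon (+1)  2086: Tue (+1) ✓  2087: Wed (+1)
  2088: Fri (+2)  2089: Sat (+1)  2090: Sun (+1)  2091: Mon (+1)
Tuesday years: 2058, 2069, 2075, 2080, 2086 — 5 in total.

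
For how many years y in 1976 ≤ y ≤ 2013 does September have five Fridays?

September has 30 days; it has five Fridays when Friday falls among the first (month-length − 28) days — i.e. when September 1 is one of Friday/Thursday.
September 1 by year: 1976:Wed 1977:Thu✓ 1978:Fri✓ 1979:Sat 1980:Mon 1981:Tue 1982:Wed 1983:Thu✓ 1984:Sat 1985:Sun 1986:Mon 1987:Tue 1988:Thu✓ 1989:Fri✓ 1990:Sat …(8 more)… 1999:Wed 2000:Fri✓ 2001:Sat 2002:Sun 2003:Mon 2004:Wed 2005:Thu✓ 2006:Fri✓ 2007:Sat 2008:Mon 2009:Tue 2010:Wed 2011:Thu✓ 2012:Sat 2013:Sun
Years with five Fridays: 1977, 1978, 1983, 1988, 1989, 1994, 1995, 2000, 2005, 2006, 2011 → 11.

11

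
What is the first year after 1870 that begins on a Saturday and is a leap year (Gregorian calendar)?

Jan 1 advances by 2 weekdays after a leap year and by 1 after a common year.
1870: Jan 1 is Saturday.
1871: Sunday
1872: Monday (leap)
1873: Wednesday
1874: Thursday
1875: Friday
1876: Saturday (leap)
1876 begins on a Saturday and is a leap year.

1876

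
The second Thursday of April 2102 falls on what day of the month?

13

April 1, 2102 is a Saturday, so the first Thursday is the 6th.
The second Thursday is 6 + 7 = 13.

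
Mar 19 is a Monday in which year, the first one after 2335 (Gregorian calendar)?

2345

From one year to the next, a fixed date's weekday advances by 1, or by 2 when a Feb 29 lies between the two dates.
2335: March 19 is Tuesday.
2336: Thursday (+2)
2337: Friday (+1)
2338: Saturday (+1)
2339: Sunday (+1)
2340: Tuesday (+2)
2341: Wednesday (+1)
2342: Thursday (+1)
2343: Friday (+1)
2344: Sunday (+2)
2345: Monday (+1)
Mar 19 falls on a Monday in 2345.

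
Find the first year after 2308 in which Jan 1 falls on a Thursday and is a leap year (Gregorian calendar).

2320

Jan 1 advances by 2 weekdays after a leap year and by 1 after a common year.
2308: Jan 1 is Wednesday (leap).
2309: Friday
2310: Saturday
2311: Sunday
2312: Monday (leap)
2313: Wednesday
2314: Thursday
2315: Friday
2316: Saturday (leap)
2317: Monday
2318: Tuesday
2319: Wednesday
2320: Thursday (leap)
2320 begins on a Thursday and is a leap year.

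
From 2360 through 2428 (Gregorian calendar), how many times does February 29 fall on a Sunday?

2

Leap years in 2360–2428: 18 of them.
Feb 29 weekday advances by 5 (mod 7) from one leap year to the next four years later (or differs when a century non-leap intervenes).
Leap-day weekdays: 2360:Mon 2364:Sat 2368:Thu 2372:Tue 2376:Sun✓ 2380:Fri 2384:Wed 2388:Mon 2392:Sat 2396:Thu 2400:Tue 2404:Sun✓ 2408:Fri 2412:Wed 2416:Mon 2420:Sat 2424:Thu 2428:Tue
Sunday: 2376, 2404 → 2.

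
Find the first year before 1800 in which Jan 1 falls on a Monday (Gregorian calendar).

Jan 1 advances by 2 weekdays after a leap year and by 1 after a common year.
1800: Jan 1 is Wednesday.
1799: Tuesday
1798: Monday
1798 begins on a Monday

1798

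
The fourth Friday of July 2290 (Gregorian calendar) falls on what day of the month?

25

July 1, 2290 is a Tuesday, so the first Friday is the 4th.
The fourth Friday is 4 + 21 = 25.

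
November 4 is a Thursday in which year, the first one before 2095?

2094

From one year to the next, a fixed date's weekday advances by 1, or by 2 when a Feb 29 lies between the two dates.
2095: November 4 is Friday.
2094: Thursday (−1)
November 4 falls on a Thursday in 2094.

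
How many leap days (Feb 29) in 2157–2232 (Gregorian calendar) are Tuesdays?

2

Leap years in 2157–2232: 18 of them.
Feb 29 weekday advances by 5 (mod 7) from one leap year to the next four years later (or differs when a century non-leap intervenes).
Leap-day weekdays: 2160:Fri 2164:Wed 2168:Mon 2172:Sat 2176:Thu 2180:Tue✓ 2184:Sun 2188:Fri 2192:Wed 2196:Mon 2204:Wed 2208:Mon 2212:Sat 2216:Thu 2220:Tue✓ 2224:Sun 2228:Fri 2232:Wed
Tuesday: 2180, 2220 → 2.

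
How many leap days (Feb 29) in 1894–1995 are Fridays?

3

Leap years in 1894–1995: 24 of them.
Feb 29 weekday advances by 5 (mod 7) from one leap year to the next four years later (or differs when a century non-leap intervenes).
Leap-day weekdays: 1896:Sat 1904:Mon 1908:Sat 1912:Thu 1916:Tue 1920:Sun 1924:Fri✓ 1928:Wed 1932:Mon 1936:Sat 1940:Thu 1944:Tue 1948:Sun 1952:Fri✓ 1956:Wed 1960:Mon 1964:Sat 1968:Thu 1972:Tue 1976:Sun 1980:Fri✓ 1984:Wed 1988:Mon 1992:Sat
Friday: 1924, 1952, 1980 → 3.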